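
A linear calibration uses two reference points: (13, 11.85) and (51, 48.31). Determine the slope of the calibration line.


slope = (y2 - y1) / (x2 - x1)
= (48.31 - 11.85) / (51 - 13)
= 36.4600 / 38
= 0.9595

0.9595


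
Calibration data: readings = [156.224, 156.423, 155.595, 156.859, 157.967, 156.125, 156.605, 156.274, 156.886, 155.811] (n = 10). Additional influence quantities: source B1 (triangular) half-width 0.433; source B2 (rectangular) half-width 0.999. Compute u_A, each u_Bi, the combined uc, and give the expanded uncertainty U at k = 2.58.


mean = (156.224 + 156.423 + 155.595 + 156.859 + 157.967 + 156.125 + 156.605 + 156.274 + 156.886 + 155.811) / 10 = 156.4769
s = sqrt(sum((x - mean)^2)/(n-1)) = 0.66693385
u_A = s / sqrt(n) = 0.66693385 / sqrt(10) = 0.210903
u_B1 = 0.433 / sqrt(6) = 0.17677151
u_B2 = 0.999 / sqrt(3) = 0.57677292
uc = sqrt(0.210903^2 + 0.17677151^2 + 0.57677292^2) = 0.63905809
U = k * uc = 2.58 * 0.63905809
U = 1.6488

1.6488


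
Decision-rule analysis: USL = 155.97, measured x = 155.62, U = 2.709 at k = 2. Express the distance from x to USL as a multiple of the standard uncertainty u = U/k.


u = U / k = 2.709 / 2 = 1.3545
margin = |USL - x| = |155.97 - 155.62| = 0.35
z = margin / u = 0.35 / 1.3545
z = 0.2584

0.2584


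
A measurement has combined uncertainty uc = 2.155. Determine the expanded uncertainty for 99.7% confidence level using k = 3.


U = k * uc
U = 3 * 2.155
U = 6.4650

6.4650


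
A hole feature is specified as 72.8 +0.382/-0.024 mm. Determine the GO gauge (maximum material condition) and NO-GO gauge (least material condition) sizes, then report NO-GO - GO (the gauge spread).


GO = nominal - lower_tol (smallest hole = maximum material condition)
GO = 72.8 - 0.024 = 72.776
NO-GO = nominal + upper_tol (largest hole = least material condition)
NO-GO = 72.8 + 0.382 = 73.182
spread = NO-GO - GO = 73.182 - 72.776 = 0.4060

0.4060


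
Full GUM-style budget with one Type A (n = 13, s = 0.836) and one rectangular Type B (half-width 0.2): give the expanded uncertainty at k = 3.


u_A = s / sqrt(n) = 0.836 / sqrt(13) = 0.23186468
u_B = half_width / sqrt(3) = 0.2 / sqrt(3) = 0.11547005
uc = sqrt(u_A^2 + u_B^2) = sqrt(0.23186468^2 + 0.11547005^2) = 0.25902618
U = k * uc = 3 * 0.25902618
U = 0.7771

0.7771


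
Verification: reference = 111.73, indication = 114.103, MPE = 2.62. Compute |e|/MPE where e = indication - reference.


e = indication - reference = 114.103 - 111.73 = 2.3730
|e| = 2.3730
ratio = |e| / MPE = 2.3730 / 2.62
ratio = 0.9057

0.9057


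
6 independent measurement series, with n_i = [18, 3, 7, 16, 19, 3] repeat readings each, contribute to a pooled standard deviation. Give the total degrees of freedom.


nu = sum_i (n_i - 1)
nu = ((18 - 1) + (3 - 1) + (7 - 1) + (16 - 1) + (19 - 1) + (3 - 1))
nu = 17 + 2 + 6 + 15 + 18 + 2
nu = 60

60


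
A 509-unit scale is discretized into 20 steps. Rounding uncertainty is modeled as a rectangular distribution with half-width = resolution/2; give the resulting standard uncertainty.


resolution = range / divisions
resolution = 509 / 20 = 25.45
u_res = resolution / (2*sqrt(3))
u_res = 25.45 / 3.4641016
u_res = 7.3468

7.3468


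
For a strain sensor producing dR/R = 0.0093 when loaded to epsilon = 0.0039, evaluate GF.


GF = (dR/R) / epsilon
= 0.0093 / 0.0039
= 2.3846

2.3846


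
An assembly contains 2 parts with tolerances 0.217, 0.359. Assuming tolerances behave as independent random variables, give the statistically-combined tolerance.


RSS = sqrt(0.217^2 + 0.359^2)
= sqrt(0.17597)
= 0.4195

0.4195


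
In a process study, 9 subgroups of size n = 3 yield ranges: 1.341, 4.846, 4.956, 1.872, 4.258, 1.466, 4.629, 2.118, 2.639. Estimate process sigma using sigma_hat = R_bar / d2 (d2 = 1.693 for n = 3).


R_bar = (1.341 + 4.846 + 4.956 + 1.872 + 4.258 + 1.466 + 4.629 + 2.118 + 2.639) / 9
R_bar = 28.125 / 9 = 3.125
sigma_hat = R_bar / d2 = 3.125 / 1.693 = 1.8458

1.8458


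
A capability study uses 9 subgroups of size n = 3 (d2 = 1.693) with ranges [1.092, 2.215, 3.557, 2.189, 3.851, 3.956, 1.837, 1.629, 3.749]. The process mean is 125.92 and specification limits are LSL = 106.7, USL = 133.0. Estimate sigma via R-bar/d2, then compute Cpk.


R_bar = (1.092 + 2.215 + 3.557 + 2.189 + 3.851 + 3.956 + 1.837 + 1.629 + 3.749) / 9 = 2.675
sigma = R_bar / d2 = 2.675 / 1.693 = 1.5800354
Cp = (USL - LSL)/(6*sigma) = (133.0 - 106.7)/(6*1.5800354) = 2.7742
Cpu = (133.0 - 125.92)/(3*1.5800354) = 1.4936
Cpl = (125.92 - 106.7)/(3*1.5800354) = 4.0548
Cpk = min(Cpu, Cpl) = 1.4936

1.4936


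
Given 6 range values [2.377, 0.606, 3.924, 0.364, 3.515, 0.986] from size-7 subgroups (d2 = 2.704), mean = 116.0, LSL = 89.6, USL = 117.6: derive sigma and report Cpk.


R_bar = (2.377 + 0.606 + 3.924 + 0.364 + 3.515 + 0.986) / 6 = 1.962
sigma = R_bar / d2 = 1.962 / 2.704 = 0.72559172
Cp = (USL - LSL)/(6*sigma) = (117.6 - 89.6)/(6*0.72559172) = 6.4315
Cpu = (117.6 - 116.0)/(3*0.72559172) = 0.7350
Cpl = (116.0 - 89.6)/(3*0.72559172) = 12.1280
Cpk = min(Cpu, Cpl) = 0.7350

0.7350


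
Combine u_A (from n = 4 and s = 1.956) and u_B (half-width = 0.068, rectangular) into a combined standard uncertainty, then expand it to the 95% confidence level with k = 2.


u_A = s / sqrt(n) = 1.956 / sqrt(4) = 0.978
u_B = half_width / sqrt(3) = 0.068 / sqrt(3) = 0.039259818
uc = sqrt(u_A^2 + u_B^2) = sqrt(0.978^2 + 0.039259818^2) = 0.97878769
U = k * uc = 2 * 0.97878769
U = 1.9576

1.9576


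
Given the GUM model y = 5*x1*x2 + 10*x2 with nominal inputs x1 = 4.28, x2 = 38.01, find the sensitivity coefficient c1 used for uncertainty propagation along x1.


y = 5*x1*x2 + 10*x2
dy/dx1 = 5*x2
Evaluate at x2 = 38.01: c1 = 5 * 38.01
c1 = 190.0500

190.0500


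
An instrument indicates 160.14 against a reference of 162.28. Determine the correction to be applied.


Correction = standard - reading
= 162.28 - 160.14
= 2.1400

2.1400


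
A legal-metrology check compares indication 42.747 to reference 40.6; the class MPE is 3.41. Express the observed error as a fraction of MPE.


e = indication - reference = 42.747 - 40.6 = 2.1470
|e| = 2.1470
ratio = |e| / MPE = 2.1470 / 3.41
ratio = 0.6296

0.6296


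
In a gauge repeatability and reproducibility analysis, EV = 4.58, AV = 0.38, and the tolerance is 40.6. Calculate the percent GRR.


GRR = sqrt(EV^2 + AV^2) = sqrt(4.58^2 + 0.38^2) = 4.5957372
%GRR = GRR / tol * 100 = 4.5957372 / 40.6 * 100
%GRR = 11.3195

11.3195


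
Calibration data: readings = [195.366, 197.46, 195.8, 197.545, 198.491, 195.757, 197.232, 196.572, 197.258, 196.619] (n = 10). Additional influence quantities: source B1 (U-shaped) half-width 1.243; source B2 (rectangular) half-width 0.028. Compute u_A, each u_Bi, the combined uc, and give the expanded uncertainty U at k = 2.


mean = (195.366 + 197.46 + 195.8 + 197.545 + 198.491 + 195.757 + 197.232 + 196.572 + 197.258 + 196.619) / 10 = 196.81
s = sqrt(sum((x - mean)^2)/(n-1)) = 0.97036328
u_A = s / sqrt(n) = 0.97036328 / sqrt(10) = 0.30685581
u_B1 = 1.243 / sqrt(2) = 0.87893373
u_B2 = 0.028 / sqrt(3) = 0.016165808
uc = sqrt(0.30685581^2 + 0.87893373^2 + 0.016165808^2) = 0.93109952
U = k * uc = 2 * 0.93109952
U = 1.8622

1.8622


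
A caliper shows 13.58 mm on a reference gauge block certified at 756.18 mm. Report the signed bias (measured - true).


Systematic error = measured - true
= 13.58 - 756.18
= -742.6000

-742.6000


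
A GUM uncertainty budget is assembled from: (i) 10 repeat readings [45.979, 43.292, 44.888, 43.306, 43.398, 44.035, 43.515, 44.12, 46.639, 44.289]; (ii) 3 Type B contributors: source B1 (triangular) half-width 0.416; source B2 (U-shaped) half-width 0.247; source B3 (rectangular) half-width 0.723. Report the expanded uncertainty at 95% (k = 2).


mean = (45.979 + 43.292 + 44.888 + 43.306 + 43.398 + 44.035 + 43.515 + 44.12 + 46.639 + 44.289) / 10 = 44.3461
s = sqrt(sum((x - mean)^2)/(n-1)) = 1.161949
u_A = s / sqrt(n) = 1.161949 / sqrt(10) = 0.36744054
u_B1 = 0.416 / sqrt(6) = 0.16983129
u_B2 = 0.247 / sqrt(2) = 0.17465537
u_B3 = 0.723 / sqrt(3) = 0.41742424
uc = sqrt(0.36744054^2 + 0.16983129^2 + 0.17465537^2 + 0.41742424^2) = 0.6071266
U = k * uc = 2 * 0.6071266
U = 1.2143

1.2143


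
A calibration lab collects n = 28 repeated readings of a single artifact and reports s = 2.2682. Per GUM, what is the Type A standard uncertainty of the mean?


u_A = s / sqrt(n)
u_A = 2.2682 / sqrt(28)
u_A = 2.2682 / 5.2915026
u_A = 0.4286

0.4286


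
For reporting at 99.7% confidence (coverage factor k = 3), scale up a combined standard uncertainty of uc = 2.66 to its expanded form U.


U = k * uc
U = 3 * 2.66
U = 7.9800

7.9800


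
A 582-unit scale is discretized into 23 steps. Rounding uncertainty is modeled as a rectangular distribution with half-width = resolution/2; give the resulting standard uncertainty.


resolution = range / divisions
resolution = 582 / 23 = 25.304348
u_res = resolution / (2*sqrt(3))
u_res = 25.304348 / 3.4641016
u_res = 7.3047

7.3047


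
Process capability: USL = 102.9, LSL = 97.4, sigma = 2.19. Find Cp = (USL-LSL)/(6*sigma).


Cp = (USL - LSL) / (6 * sigma)
= (102.9 - 97.4) / (6 * 2.19)
= 5.5000 / 13.1400
= 0.4186

0.4186


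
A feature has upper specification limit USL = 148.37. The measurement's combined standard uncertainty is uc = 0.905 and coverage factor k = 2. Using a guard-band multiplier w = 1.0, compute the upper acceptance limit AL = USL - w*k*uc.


U = k * uc = 2 * 0.905 = 1.81
guard band g = w * U = 1.0 * 1.81 = 1.81
AL = USL - g = 148.37 - 1.81
AL = 146.5600

146.5600


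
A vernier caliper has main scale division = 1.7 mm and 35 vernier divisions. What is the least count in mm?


LC = MSD / n_div
= 1.7 / 35
= 0.0486

0.0486


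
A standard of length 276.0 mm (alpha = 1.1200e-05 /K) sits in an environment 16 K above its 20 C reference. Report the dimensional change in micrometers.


dL = L * alpha * dT
= 276.0 * 1.1200e-05 * 16
= 0.0494592 mm
dL_um = 0.0494592 * 1000 = 49.4592 um

49.4592


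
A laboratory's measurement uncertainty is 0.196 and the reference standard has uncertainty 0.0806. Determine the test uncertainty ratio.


TUR = u_lab / u_ref
= 0.196 / 0.0806
= 2.4318

2.4318


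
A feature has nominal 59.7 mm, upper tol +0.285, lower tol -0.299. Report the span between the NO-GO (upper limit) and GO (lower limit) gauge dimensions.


GO = nominal - lower_tol (smallest hole = maximum material condition)
GO = 59.7 - 0.299 = 59.401
NO-GO = nominal + upper_tol (largest hole = least material condition)
NO-GO = 59.7 + 0.285 = 59.985
spread = NO-GO - GO = 59.985 - 59.401 = 0.5840

0.5840


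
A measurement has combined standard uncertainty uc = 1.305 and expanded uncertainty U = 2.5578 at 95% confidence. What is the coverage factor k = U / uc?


k = U / uc
k = 2.5578 / 1.305
k = 1.96

1.96


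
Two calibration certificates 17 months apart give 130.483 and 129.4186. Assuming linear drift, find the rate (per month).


rate = (v2 - v1) / months
= (129.4186 - 130.483) / 17
= -1.0644 / 17
= -0.0626

-0.0626


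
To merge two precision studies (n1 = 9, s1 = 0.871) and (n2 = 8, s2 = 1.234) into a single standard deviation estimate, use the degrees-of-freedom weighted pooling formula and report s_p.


s_p = sqrt(((n1-1)*s1^2 + (n2-1)*s2^2) / (n1+n2-2))
numerator = (9-1)*0.871^2 + (8-1)*1.234^2 = 6.069128 + 10.659292 = 16.72842
denominator = 9 + 8 - 2 = 15
s_p^2 = 16.72842 / 15 = 1.115228
s_p = sqrt(1.115228) = 1.0560

1.0560


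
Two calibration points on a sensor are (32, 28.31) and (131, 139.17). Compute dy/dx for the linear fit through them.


slope = (y2 - y1) / (x2 - x1)
= (139.17 - 28.31) / (131 - 32)
= 110.8600 / 99
= 1.1198

1.1198


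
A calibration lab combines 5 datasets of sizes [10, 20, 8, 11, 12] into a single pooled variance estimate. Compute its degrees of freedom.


nu = sum_i (n_i - 1)
nu = ((10 - 1) + (20 - 1) + (8 - 1) + (11 - 1) + (12 - 1))
nu = 9 + 19 + 7 + 10 + 11
nu = 56

56


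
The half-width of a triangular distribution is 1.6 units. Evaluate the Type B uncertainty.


u_B = half_width / sqrt(6)
u_B = 1.6 / 2.4494897
u_B = 0.6532

0.6532


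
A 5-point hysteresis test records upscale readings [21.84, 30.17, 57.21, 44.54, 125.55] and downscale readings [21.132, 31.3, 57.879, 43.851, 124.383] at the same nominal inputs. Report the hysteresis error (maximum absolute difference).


|21.84 - 21.132| = 0.7080
|30.17 - 31.3| = 1.1300
|57.21 - 57.879| = 0.6690
|44.54 - 43.851| = 0.6890
|125.55 - 124.383| = 1.1670
hysteresis = max(diffs) = 1.1670

1.1670


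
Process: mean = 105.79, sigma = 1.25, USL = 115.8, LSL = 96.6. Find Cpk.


Cpu = (USL - mean) / (3*sigma) = (115.8 - 105.79) / (3*1.25) = 2.6693
Cpl = (mean - LSL) / (3*sigma) = (105.79 - 96.6) / (3*1.25) = 2.4507
Cpk = min(Cpu, Cpl) = 2.4507

2.4507


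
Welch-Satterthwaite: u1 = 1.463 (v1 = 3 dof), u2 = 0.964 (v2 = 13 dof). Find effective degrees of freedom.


uc = sqrt(u1^2 + u2^2) = sqrt(1.463^2 + 0.964^2) = 1.7520459
v_eff = uc^4 / (u1^4/v1 + u2^4/v2)
= 1.7520459^4 / (1.463^4/3 + 0.964^4/13)
= 9.4228422 / 1.5934899
v_eff = 5.9133

5.9133


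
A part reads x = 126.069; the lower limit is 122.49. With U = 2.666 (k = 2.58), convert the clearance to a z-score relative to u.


u = U / k = 2.666 / 2.58 = 1.0333333
margin = |LSL - x| = |122.49 - 126.069| = 3.579
z = margin / u = 3.579 / 1.0333333
z = 3.4635

3.4635


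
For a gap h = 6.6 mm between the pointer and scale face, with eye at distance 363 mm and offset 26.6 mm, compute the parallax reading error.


error = h * offset / d
= 6.6 * 26.6 / 363
= 0.4836

0.4836


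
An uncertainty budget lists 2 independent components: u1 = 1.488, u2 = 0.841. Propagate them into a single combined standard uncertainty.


uc = sqrt(1.488^2 + 0.841^2)
uc = sqrt(2.921425)
uc = 1.7092

1.7092


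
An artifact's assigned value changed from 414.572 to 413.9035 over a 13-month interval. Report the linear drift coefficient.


rate = (v2 - v1) / months
= (413.9035 - 414.572) / 13
= -0.6685 / 13
= -0.0514

-0.0514


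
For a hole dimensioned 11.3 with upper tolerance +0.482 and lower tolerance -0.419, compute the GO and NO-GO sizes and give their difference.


GO = nominal - lower_tol (smallest hole = maximum material condition)
GO = 11.3 - 0.419 = 10.881
NO-GO = nominal + upper_tol (largest hole = least material condition)
NO-GO = 11.3 + 0.482 = 11.782
spread = NO-GO - GO = 11.782 - 10.881 = 0.9010

0.9010


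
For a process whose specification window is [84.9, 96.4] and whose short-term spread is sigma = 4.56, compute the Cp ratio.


Cp = (USL - LSL) / (6 * sigma)
= (96.4 - 84.9) / (6 * 4.56)
= 11.5000 / 27.3600
= 0.4203

0.4203


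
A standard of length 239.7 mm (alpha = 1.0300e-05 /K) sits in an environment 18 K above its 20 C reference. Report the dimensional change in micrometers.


dL = L * alpha * dT
= 239.7 * 1.0300e-05 * 18
= 0.0444404 mm
dL_um = 0.0444404 * 1000 = 44.4404 um

44.4404


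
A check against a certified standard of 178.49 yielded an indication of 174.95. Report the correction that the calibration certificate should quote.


Correction = standard - reading
= 178.49 - 174.95
= 3.5400

3.5400


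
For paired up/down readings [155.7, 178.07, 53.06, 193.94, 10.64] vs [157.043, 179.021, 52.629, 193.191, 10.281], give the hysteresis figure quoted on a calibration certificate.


|155.7 - 157.043| = 1.3430
|178.07 - 179.021| = 0.9510
|53.06 - 52.629| = 0.4310
|193.94 - 193.191| = 0.7490
|10.64 - 10.281| = 0.3590
hysteresis = max(diffs) = 1.3430

1.3430


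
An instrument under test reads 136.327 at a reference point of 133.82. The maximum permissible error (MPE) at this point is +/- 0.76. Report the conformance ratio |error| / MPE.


e = indication - reference = 136.327 - 133.82 = 2.5070
|e| = 2.5070
ratio = |e| / MPE = 2.5070 / 0.76
ratio = 3.2987

3.2987


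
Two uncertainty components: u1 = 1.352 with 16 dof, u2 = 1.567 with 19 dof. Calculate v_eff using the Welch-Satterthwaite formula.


uc = sqrt(u1^2 + u2^2) = sqrt(1.352^2 + 1.567^2) = 2.069636
v_eff = uc^4 / (u1^4/v1 + u2^4/v2)
= 2.069636^4 / (1.352^4/16 + 1.567^4/19)
= 18.347457 / 0.52616529
v_eff = 34.8701

34.8701


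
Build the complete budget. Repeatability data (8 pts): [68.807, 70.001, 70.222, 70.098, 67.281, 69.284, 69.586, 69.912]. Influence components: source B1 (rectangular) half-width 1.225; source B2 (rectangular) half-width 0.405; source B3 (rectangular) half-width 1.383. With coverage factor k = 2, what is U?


mean = (68.807 + 70.001 + 70.222 + 70.098 + 67.281 + 69.284 + 69.586 + 69.912) / 8 = 69.398875
s = sqrt(sum((x - mean)^2)/(n-1)) = 0.97658917
u_A = s / sqrt(n) = 0.97658917 / sqrt(8) = 0.34527641
u_B1 = 1.225 / sqrt(3) = 0.70725408
u_B2 = 0.405 / sqrt(3) = 0.23382686
u_B3 = 1.383 / sqrt(3) = 0.79847542
uc = sqrt(0.34527641^2 + 0.70725408^2 + 0.23382686^2 + 0.79847542^2) = 1.1452782
U = k * uc = 2 * 1.1452782
U = 2.2906

2.2906


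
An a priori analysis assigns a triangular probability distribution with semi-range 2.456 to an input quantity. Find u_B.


u_B = half_width / sqrt(6)
u_B = 2.456 / 2.4494897
u_B = 1.0027

1.0027


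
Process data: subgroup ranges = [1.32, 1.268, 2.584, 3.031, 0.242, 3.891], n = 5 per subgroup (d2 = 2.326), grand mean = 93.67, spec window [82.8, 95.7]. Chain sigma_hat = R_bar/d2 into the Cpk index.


R_bar = (1.32 + 1.268 + 2.584 + 3.031 + 0.242 + 3.891) / 6 = 2.056
sigma = R_bar / d2 = 2.056 / 2.326 = 0.88392089
Cp = (USL - LSL)/(6*sigma) = (95.7 - 82.8)/(6*0.88392089) = 2.4323
Cpu = (95.7 - 93.67)/(3*0.88392089) = 0.7655
Cpl = (93.67 - 82.8)/(3*0.88392089) = 4.0992
Cpk = min(Cpu, Cpl) = 0.7655

0.7655


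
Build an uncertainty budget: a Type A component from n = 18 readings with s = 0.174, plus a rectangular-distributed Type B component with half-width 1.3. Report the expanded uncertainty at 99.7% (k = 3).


u_A = s / sqrt(n) = 0.174 / sqrt(18) = 0.041012193
u_B = half_width / sqrt(3) = 1.3 / sqrt(3) = 0.75055535
uc = sqrt(u_A^2 + u_B^2) = sqrt(0.041012193^2 + 0.75055535^2) = 0.75167502
U = k * uc = 3 * 0.75167502
U = 2.2550

2.2550


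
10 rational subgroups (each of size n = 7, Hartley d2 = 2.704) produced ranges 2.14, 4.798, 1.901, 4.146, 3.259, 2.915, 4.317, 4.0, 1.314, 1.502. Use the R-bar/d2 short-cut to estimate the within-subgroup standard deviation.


R_bar = (2.14 + 4.798 + 1.901 + 4.146 + 3.259 + 2.915 + 4.317 + 4.0 + 1.314 + 1.502) / 10
R_bar = 30.292 / 10 = 3.0292
sigma_hat = R_bar / d2 = 3.0292 / 2.704 = 1.1203

1.1203


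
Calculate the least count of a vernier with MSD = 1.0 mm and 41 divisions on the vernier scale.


LC = MSD / n_div
= 1.0 / 41
= 0.0244

0.0244


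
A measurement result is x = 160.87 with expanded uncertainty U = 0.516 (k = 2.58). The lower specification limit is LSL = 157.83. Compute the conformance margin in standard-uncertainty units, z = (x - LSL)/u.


u = U / k = 0.516 / 2.58 = 0.2
margin = |LSL - x| = |157.83 - 160.87| = 3.04
z = margin / u = 3.04 / 0.2
z = 15.2000

15.2000


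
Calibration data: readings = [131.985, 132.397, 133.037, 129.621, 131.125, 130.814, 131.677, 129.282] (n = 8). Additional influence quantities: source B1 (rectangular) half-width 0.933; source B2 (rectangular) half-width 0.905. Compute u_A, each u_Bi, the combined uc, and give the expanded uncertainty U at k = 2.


mean = (131.985 + 132.397 + 133.037 + 129.621 + 131.125 + 130.814 + 131.677 + 129.282) / 8 = 131.24225
s = sqrt(sum((x - mean)^2)/(n-1)) = 1.3073112
u_A = s / sqrt(n) = 1.3073112 / sqrt(8) = 0.46220431
u_B1 = 0.933 / sqrt(3) = 0.5386678
u_B2 = 0.905 / sqrt(3) = 0.52250199
uc = sqrt(0.46220431^2 + 0.5386678^2 + 0.52250199^2) = 0.88136494
U = k * uc = 2 * 0.88136494
U = 1.7627

1.7627


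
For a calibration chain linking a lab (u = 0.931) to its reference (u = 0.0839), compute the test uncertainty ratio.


TUR = u_lab / u_ref
= 0.931 / 0.0839
= 11.0965

11.0965


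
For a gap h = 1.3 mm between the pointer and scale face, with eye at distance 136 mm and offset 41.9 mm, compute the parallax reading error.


error = h * offset / d
= 1.3 * 41.9 / 136
= 0.4005

0.4005


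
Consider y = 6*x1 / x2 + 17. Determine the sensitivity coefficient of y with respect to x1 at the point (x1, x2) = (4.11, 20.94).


y = 6*x1 / x2 + 17
dy/dx1 = 6/x2
Evaluate at x2 = 20.94: c1 = 6 / 20.94
c1 = 0.2865

0.2865


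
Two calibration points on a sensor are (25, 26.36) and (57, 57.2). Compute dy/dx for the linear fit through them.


slope = (y2 - y1) / (x2 - x1)
= (57.2 - 26.36) / (57 - 25)
= 30.8400 / 32
= 0.9638

0.9638


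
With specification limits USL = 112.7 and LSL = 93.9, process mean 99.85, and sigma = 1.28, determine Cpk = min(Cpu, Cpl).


Cpu = (USL - mean) / (3*sigma) = (112.7 - 99.85) / (3*1.28) = 3.3464
Cpl = (mean - LSL) / (3*sigma) = (99.85 - 93.9) / (3*1.28) = 1.5495
Cpk = min(Cpu, Cpl) = 1.5495

1.5495


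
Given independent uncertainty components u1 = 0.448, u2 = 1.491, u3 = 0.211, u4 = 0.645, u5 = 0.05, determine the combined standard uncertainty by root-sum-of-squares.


uc = sqrt(0.448^2 + 1.491^2 + 0.211^2 + 0.645^2 + 0.05^2)
uc = sqrt(2.886831)
uc = 1.6991

1.6991


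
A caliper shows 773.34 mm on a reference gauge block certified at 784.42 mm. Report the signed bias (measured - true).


Systematic error = measured - true
= 773.34 - 784.42
= -11.0800

-11.0800


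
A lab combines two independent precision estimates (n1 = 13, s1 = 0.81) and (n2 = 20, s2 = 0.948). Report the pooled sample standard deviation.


s_p = sqrt(((n1-1)*s1^2 + (n2-1)*s2^2) / (n1+n2-2))
numerator = (13-1)*0.81^2 + (20-1)*0.948^2 = 7.8732 + 17.075376 = 24.948576
denominator = 13 + 20 - 2 = 31
s_p^2 = 24.948576 / 31 = 0.80479277
s_p = sqrt(0.80479277) = 0.8971

0.8971


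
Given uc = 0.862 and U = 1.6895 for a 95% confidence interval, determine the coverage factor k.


k = U / uc
k = 1.6895 / 0.862
k = 1.96

1.96


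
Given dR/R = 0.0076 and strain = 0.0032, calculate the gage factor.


GF = (dR/R) / epsilon
= 0.0076 / 0.0032
= 2.3750

2.3750


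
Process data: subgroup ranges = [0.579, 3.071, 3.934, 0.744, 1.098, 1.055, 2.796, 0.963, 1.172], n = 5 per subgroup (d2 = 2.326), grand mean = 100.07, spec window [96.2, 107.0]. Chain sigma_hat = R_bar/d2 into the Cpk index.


R_bar = (0.579 + 3.071 + 3.934 + 0.744 + 1.098 + 1.055 + 2.796 + 0.963 + 1.172) / 9 = 1.7124444
sigma = R_bar / d2 = 1.7124444 / 2.326 = 0.73621857
Cp = (USL - LSL)/(6*sigma) = (107.0 - 96.2)/(6*0.73621857) = 2.4449
Cpu = (107.0 - 100.07)/(3*0.73621857) = 3.1377
Cpl = (100.07 - 96.2)/(3*0.73621857) = 1.7522
Cpk = min(Cpu, Cpl) = 1.7522

1.7522


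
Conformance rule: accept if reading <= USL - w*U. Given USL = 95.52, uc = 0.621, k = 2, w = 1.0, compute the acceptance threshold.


U = k * uc = 2 * 0.621 = 1.242
guard band g = w * U = 1.0 * 1.242 = 1.242
AL = USL - g = 95.52 - 1.242
AL = 94.2780

94.2780


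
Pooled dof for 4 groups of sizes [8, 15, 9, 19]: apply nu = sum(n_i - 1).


nu = sum_i (n_i - 1)
nu = ((8 - 1) + (15 - 1) + (9 - 1) + (19 - 1))
nu = 7 + 14 + 8 + 18
nu = 47

47


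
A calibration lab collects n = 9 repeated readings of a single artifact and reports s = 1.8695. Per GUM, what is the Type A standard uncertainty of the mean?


u_A = s / sqrt(n)
u_A = 1.8695 / sqrt(9)
u_A = 1.8695 / 3
u_A = 0.6232

0.6232


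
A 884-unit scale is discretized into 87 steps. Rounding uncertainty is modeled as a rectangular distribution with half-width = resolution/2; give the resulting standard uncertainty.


resolution = range / divisions
resolution = 884 / 87 = 10.16092
u_res = resolution / (2*sqrt(3))
u_res = 10.16092 / 3.4641016
u_res = 2.9332

2.9332


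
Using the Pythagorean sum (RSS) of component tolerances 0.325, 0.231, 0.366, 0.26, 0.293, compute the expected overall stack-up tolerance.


RSS = sqrt(0.325^2 + 0.231^2 + 0.366^2 + 0.26^2 + 0.293^2)
= sqrt(0.446391)
= 0.6681

0.6681


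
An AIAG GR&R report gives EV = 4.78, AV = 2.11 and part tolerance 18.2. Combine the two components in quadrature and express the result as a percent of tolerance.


GRR = sqrt(EV^2 + AV^2) = sqrt(4.78^2 + 2.11^2) = 5.224988
%GRR = GRR / tol * 100 = 5.224988 / 18.2 * 100
%GRR = 28.7087

28.7087


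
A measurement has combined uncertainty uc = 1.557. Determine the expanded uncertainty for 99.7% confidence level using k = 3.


U = k * uc
U = 3 * 1.557
U = 4.6710

4.6710


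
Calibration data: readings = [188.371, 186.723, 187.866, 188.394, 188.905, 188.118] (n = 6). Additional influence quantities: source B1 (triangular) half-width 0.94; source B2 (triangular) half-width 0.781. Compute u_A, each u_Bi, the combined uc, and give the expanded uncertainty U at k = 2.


mean = (188.371 + 186.723 + 187.866 + 188.394 + 188.905 + 188.118) / 6 = 188.0628333
s = sqrt(sum((x - mean)^2)/(n-1)) = 0.74173079
u_A = s / sqrt(n) = 0.74173079 / sqrt(6) = 0.30281033
u_B1 = 0.94 / sqrt(6) = 0.38375339
u_B2 = 0.781 / sqrt(6) = 0.31884191
uc = sqrt(0.30281033^2 + 0.38375339^2 + 0.31884191^2) = 0.58362738
U = k * uc = 2 * 0.58362738
U = 1.1673

1.1673


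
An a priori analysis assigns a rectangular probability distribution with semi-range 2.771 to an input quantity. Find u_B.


u_B = half_width / sqrt(3)
u_B = 2.771 / 1.7320508
u_B = 1.5998

1.5998


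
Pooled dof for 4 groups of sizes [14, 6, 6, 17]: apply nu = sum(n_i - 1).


nu = sum_i (n_i - 1)
nu = ((14 - 1) + (6 - 1) + (6 - 1) + (17 - 1))
nu = 13 + 5 + 5 + 16
nu = 39

39


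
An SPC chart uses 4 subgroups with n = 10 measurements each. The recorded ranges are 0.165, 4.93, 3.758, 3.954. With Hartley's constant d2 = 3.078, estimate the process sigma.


R_bar = (0.165 + 4.93 + 3.758 + 3.954) / 4
R_bar = 12.807 / 4 = 3.20175
sigma_hat = R_bar / d2 = 3.20175 / 3.078 = 1.0402

1.0402


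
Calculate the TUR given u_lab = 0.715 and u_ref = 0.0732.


TUR = u_lab / u_ref
= 0.715 / 0.0732
= 9.7678

9.7678


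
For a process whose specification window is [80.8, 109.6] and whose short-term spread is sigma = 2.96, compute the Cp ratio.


Cp = (USL - LSL) / (6 * sigma)
= (109.6 - 80.8) / (6 * 2.96)
= 28.8000 / 17.7600
= 1.6216

1.6216


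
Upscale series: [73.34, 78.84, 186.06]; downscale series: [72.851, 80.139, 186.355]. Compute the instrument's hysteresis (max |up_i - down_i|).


|73.34 - 72.851| = 0.4890
|78.84 - 80.139| = 1.2990
|186.06 - 186.355| = 0.2950
hysteresis = max(diffs) = 1.2990

1.2990


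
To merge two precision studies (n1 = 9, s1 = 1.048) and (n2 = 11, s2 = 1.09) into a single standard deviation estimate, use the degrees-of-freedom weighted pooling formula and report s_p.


s_p = sqrt(((n1-1)*s1^2 + (n2-1)*s2^2) / (n1+n2-2))
numerator = (9-1)*1.048^2 + (11-1)*1.09^2 = 8.786432 + 11.881 = 20.667432
denominator = 9 + 11 - 2 = 18
s_p^2 = 20.667432 / 18 = 1.1481907
s_p = sqrt(1.1481907) = 1.0715

1.0715


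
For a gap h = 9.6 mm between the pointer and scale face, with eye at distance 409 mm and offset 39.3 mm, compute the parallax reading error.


error = h * offset / d
= 9.6 * 39.3 / 409
= 0.9224

0.9224


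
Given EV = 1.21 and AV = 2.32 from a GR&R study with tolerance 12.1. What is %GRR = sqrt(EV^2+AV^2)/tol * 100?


GRR = sqrt(EV^2 + AV^2) = sqrt(1.21^2 + 2.32^2) = 2.6165817
%GRR = GRR / tol * 100 = 2.6165817 / 12.1 * 100
%GRR = 21.6246

21.6246


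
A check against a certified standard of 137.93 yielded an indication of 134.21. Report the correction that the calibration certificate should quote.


Correction = standard - reading
= 137.93 - 134.21
= 3.7200

3.7200


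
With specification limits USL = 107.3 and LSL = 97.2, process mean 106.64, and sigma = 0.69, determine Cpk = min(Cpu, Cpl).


Cpu = (USL - mean) / (3*sigma) = (107.3 - 106.64) / (3*0.69) = 0.3188
Cpl = (mean - LSL) / (3*sigma) = (106.64 - 97.2) / (3*0.69) = 4.5604
Cpk = min(Cpu, Cpl) = 0.3188

0.3188


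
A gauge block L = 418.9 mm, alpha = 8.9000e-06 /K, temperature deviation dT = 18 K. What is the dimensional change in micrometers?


dL = L * alpha * dT
= 418.9 * 8.9000e-06 * 18
= 0.0671078 mm
dL_um = 0.0671078 * 1000 = 67.1078 um

67.1078


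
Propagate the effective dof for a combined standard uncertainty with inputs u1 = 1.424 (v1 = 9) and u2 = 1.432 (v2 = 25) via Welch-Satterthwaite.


uc = sqrt(u1^2 + u2^2) = sqrt(1.424^2 + 1.432^2) = 2.0195049
v_eff = uc^4 / (u1^4/v1 + u2^4/v2)
= 2.0195049^4 / (1.424^4/9 + 1.432^4/25)
= 16.633347 / 0.62507741
v_eff = 26.6101

26.6101


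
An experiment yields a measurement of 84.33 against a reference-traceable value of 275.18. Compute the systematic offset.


Systematic error = measured - true
= 84.33 - 275.18
= -190.8500

-190.8500


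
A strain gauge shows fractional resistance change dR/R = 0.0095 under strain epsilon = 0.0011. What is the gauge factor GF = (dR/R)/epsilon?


GF = (dR/R) / epsilon
= 0.0095 / 0.0011
= 8.6364

8.6364


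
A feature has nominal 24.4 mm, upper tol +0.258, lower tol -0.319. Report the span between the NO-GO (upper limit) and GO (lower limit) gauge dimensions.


GO = nominal - lower_tol (smallest hole = maximum material condition)
GO = 24.4 - 0.319 = 24.081
NO-GO = nominal + upper_tol (largest hole = least material condition)
NO-GO = 24.4 + 0.258 = 24.658
spread = NO-GO - GO = 24.658 - 24.081 = 0.5770

0.5770


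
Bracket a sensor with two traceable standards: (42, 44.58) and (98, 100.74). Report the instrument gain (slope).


slope = (y2 - y1) / (x2 - x1)
= (100.74 - 44.58) / (98 - 42)
= 56.1600 / 56
= 1.0029

1.0029


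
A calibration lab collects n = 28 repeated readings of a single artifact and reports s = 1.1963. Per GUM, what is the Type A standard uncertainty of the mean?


u_A = s / sqrt(n)
u_A = 1.1963 / sqrt(28)
u_A = 1.1963 / 5.2915026
u_A = 0.2261

0.2261


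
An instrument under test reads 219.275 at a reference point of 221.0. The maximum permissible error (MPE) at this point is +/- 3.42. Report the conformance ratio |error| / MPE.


e = indication - reference = 219.275 - 221.0 = -1.7250
|e| = 1.7250
ratio = |e| / MPE = 1.7250 / 3.42
ratio = 0.5044

0.5044


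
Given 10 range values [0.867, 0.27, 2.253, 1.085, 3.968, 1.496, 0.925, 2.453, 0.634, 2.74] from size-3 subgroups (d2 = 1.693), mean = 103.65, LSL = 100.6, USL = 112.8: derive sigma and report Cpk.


R_bar = (0.867 + 0.27 + 2.253 + 1.085 + 3.968 + 1.496 + 0.925 + 2.453 + 0.634 + 2.74) / 10 = 1.6691
sigma = R_bar / d2 = 1.6691 / 1.693 = 0.98588305
Cp = (USL - LSL)/(6*sigma) = (112.8 - 100.6)/(6*0.98588305) = 2.0624
Cpu = (112.8 - 103.65)/(3*0.98588305) = 3.0937
Cpl = (103.65 - 100.6)/(3*0.98588305) = 1.0312
Cpk = min(Cpu, Cpl) = 1.0312

1.0312


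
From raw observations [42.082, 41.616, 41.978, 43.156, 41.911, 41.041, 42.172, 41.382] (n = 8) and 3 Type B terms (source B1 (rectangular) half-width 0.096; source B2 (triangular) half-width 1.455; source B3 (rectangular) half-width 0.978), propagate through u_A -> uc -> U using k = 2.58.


mean = (42.082 + 41.616 + 41.978 + 43.156 + 41.911 + 41.041 + 42.172 + 41.382) / 8 = 41.91725
s = sqrt(sum((x - mean)^2)/(n-1)) = 0.62966312
u_A = s / sqrt(n) = 0.62966312 / sqrt(8) = 0.22261953
u_B1 = 0.096 / sqrt(3) = 0.055425626
u_B2 = 1.455 / sqrt(6) = 0.59400126
u_B3 = 0.978 / sqrt(3) = 0.56464856
uc = sqrt(0.22261953^2 + 0.055425626^2 + 0.59400126^2 + 0.56464856^2) = 0.85105637
U = k * uc = 2.58 * 0.85105637
U = 2.1957

2.1957


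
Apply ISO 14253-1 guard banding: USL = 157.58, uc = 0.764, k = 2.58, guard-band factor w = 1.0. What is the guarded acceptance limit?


U = k * uc = 2.58 * 0.764 = 1.97112
guard band g = w * U = 1.0 * 1.97112 = 1.97112
AL = USL - g = 157.58 - 1.97112
AL = 155.6089

155.6089


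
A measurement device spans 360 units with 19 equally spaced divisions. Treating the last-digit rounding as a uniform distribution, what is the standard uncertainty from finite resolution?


resolution = range / divisions
resolution = 360 / 19 = 18.947368
u_res = resolution / (2*sqrt(3))
u_res = 18.947368 / 3.4641016
u_res = 5.4696

5.4696


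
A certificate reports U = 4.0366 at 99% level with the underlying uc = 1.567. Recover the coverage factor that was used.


k = U / uc
k = 4.0366 / 1.567
k = 2.576

2.576


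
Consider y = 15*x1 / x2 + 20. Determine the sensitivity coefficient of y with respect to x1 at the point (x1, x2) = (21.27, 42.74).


y = 15*x1 / x2 + 20
dy/dx1 = 15/x2
Evaluate at x2 = 42.74: c1 = 15 / 42.74
c1 = 0.3510

0.3510


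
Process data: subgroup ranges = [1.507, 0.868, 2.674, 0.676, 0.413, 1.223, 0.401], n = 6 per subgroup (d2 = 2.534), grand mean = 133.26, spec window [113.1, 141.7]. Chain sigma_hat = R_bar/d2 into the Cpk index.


R_bar = (1.507 + 0.868 + 2.674 + 0.676 + 0.413 + 1.223 + 0.401) / 7 = 1.1088571
sigma = R_bar / d2 = 1.1088571 / 2.534 = 0.43759159
Cp = (USL - LSL)/(6*sigma) = (141.7 - 113.1)/(6*0.43759159) = 10.8930
Cpu = (141.7 - 133.26)/(3*0.43759159) = 6.4291
Cpl = (133.26 - 113.1)/(3*0.43759159) = 15.3568
Cpk = min(Cpu, Cpl) = 6.4291

6.4291


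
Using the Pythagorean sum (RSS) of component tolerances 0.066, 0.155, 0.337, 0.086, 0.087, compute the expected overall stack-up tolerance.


RSS = sqrt(0.066^2 + 0.155^2 + 0.337^2 + 0.086^2 + 0.087^2)
= sqrt(0.156915)
= 0.3961

0.3961


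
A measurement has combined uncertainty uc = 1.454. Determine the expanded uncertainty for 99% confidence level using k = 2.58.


U = k * uc
U = 2.58 * 1.454
U = 3.7513

3.7513


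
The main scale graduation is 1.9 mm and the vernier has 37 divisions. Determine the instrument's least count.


LC = MSD / n_div
= 1.9 / 37
= 0.0514

0.0514


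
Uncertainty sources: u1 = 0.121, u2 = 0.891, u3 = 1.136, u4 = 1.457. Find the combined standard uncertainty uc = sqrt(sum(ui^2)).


uc = sqrt(0.121^2 + 0.891^2 + 1.136^2 + 1.457^2)
uc = sqrt(4.221867)
uc = 2.0547

2.0547


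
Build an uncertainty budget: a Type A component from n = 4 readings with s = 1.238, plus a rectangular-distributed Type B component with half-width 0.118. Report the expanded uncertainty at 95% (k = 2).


u_A = s / sqrt(n) = 1.238 / sqrt(4) = 0.619
u_B = half_width / sqrt(3) = 0.118 / sqrt(3) = 0.068127332
uc = sqrt(u_A^2 + u_B^2) = sqrt(0.619^2 + 0.068127332^2) = 0.62273777
U = k * uc = 2 * 0.62273777
U = 1.2455

1.2455


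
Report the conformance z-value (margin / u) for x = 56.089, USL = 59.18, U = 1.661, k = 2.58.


u = U / k = 1.661 / 2.58 = 0.64379845
margin = |USL - x| = |59.18 - 56.089| = 3.091
z = margin / u = 3.091 / 0.64379845
z = 4.8012

4.8012


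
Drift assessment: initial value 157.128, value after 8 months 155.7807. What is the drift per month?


rate = (v2 - v1) / months
= (155.7807 - 157.128) / 8
= -1.3473 / 8
= -0.1684

-0.1684


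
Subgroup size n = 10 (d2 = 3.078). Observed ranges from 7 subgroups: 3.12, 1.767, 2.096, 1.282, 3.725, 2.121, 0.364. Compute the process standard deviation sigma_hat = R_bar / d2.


R_bar = (3.12 + 1.767 + 2.096 + 1.282 + 3.725 + 2.121 + 0.364) / 7
R_bar = 14.475 / 7 = 2.0678571
sigma_hat = R_bar / d2 = 2.0678571 / 3.078 = 0.6718

0.6718


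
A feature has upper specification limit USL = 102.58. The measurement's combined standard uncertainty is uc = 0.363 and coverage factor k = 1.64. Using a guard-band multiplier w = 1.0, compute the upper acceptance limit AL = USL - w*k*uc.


U = k * uc = 1.64 * 0.363 = 0.59532
guard band g = w * U = 1.0 * 0.59532 = 0.59532
AL = USL - g = 102.58 - 0.59532
AL = 101.9847

101.9847


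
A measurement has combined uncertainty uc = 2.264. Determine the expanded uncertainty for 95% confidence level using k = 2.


U = k * uc
U = 2 * 2.264
U = 4.5280

4.5280


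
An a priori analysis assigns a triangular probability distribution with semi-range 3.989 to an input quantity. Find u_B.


u_B = half_width / sqrt(6)
u_B = 3.989 / 2.4494897
u_B = 1.6285

1.6285


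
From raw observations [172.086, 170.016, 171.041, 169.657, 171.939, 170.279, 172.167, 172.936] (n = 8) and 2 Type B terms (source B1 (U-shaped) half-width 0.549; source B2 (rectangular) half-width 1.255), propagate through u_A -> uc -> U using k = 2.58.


mean = (172.086 + 170.016 + 171.041 + 169.657 + 171.939 + 170.279 + 172.167 + 172.936) / 8 = 171.265125
s = sqrt(sum((x - mean)^2)/(n-1)) = 1.1893695
u_A = s / sqrt(n) = 1.1893695 / sqrt(8) = 0.42050562
u_B1 = 0.549 / sqrt(2) = 0.38820162
u_B2 = 1.255 / sqrt(3) = 0.72457459
uc = sqrt(0.42050562^2 + 0.38820162^2 + 0.72457459^2) = 0.92332757
U = k * uc = 2.58 * 0.92332757
U = 2.3822

2.3822


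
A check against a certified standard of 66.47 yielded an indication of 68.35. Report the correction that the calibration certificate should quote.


Correction = standard - reading
= 66.47 - 68.35
= -1.8800

-1.8800


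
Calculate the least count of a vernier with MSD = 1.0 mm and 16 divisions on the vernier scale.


LC = MSD / n_div
= 1.0 / 16
= 0.0625

0.0625


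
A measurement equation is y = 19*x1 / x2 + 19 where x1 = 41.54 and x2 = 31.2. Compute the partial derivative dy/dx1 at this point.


y = 19*x1 / x2 + 19
dy/dx1 = 19/x2
Evaluate at x2 = 31.2: c1 = 19 / 31.2
c1 = 0.6090

0.6090


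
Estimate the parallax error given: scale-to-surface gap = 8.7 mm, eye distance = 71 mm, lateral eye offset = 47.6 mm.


error = h * offset / d
= 8.7 * 47.6 / 71
= 5.8327

5.8327


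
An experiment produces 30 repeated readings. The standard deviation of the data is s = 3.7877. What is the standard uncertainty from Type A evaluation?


u_A = s / sqrt(n)
u_A = 3.7877 / sqrt(30)
u_A = 3.7877 / 5.4772256
u_A = 0.6915

0.6915


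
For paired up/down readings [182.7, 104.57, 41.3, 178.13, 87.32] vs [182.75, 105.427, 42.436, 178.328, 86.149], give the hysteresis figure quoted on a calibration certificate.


|182.7 - 182.75| = 0.0500
|104.57 - 105.427| = 0.8570
|41.3 - 42.436| = 1.1360
|178.13 - 178.328| = 0.1980
|87.32 - 86.149| = 1.1710
hysteresis = max(diffs) = 1.1710

1.1710


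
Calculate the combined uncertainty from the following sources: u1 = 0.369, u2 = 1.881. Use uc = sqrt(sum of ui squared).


uc = sqrt(0.369^2 + 1.881^2)
uc = sqrt(3.674322)
uc = 1.9169

1.9169


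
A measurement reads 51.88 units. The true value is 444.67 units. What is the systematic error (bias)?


Systematic error = measured - true
= 51.88 - 444.67
= -392.7900

-392.7900


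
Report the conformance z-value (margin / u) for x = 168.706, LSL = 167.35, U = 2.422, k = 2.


u = U / k = 2.422 / 2 = 1.211
margin = |LSL - x| = |167.35 - 168.706| = 1.356
z = margin / u = 1.356 / 1.211
z = 1.1197

1.1197


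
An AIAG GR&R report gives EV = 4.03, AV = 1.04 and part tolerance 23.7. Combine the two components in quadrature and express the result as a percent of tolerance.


GRR = sqrt(EV^2 + AV^2) = sqrt(4.03^2 + 1.04^2) = 4.1620308
%GRR = GRR / tol * 100 = 4.1620308 / 23.7 * 100
%GRR = 17.5613

17.5613


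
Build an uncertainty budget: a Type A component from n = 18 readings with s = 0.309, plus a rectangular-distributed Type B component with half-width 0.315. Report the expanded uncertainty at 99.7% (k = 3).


u_A = s / sqrt(n) = 0.309 / sqrt(18) = 0.072831998
u_B = half_width / sqrt(3) = 0.315 / sqrt(3) = 0.18186533
uc = sqrt(u_A^2 + u_B^2) = sqrt(0.072831998^2 + 0.18186533^2) = 0.19590686
U = k * uc = 3 * 0.19590686
U = 0.5877

0.5877


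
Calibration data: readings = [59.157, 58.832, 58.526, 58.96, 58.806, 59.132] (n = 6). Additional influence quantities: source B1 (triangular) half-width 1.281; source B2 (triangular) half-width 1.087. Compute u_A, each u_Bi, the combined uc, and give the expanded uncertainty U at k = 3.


mean = (59.157 + 58.832 + 58.526 + 58.96 + 58.806 + 59.132) / 6 = 58.90216667
s = sqrt(sum((x - mean)^2)/(n-1)) = 0.23527891
u_A = s / sqrt(n) = 0.23527891 / sqrt(6) = 0.096052213
u_B1 = 1.281 / sqrt(6) = 0.52296606
u_B2 = 1.087 / sqrt(6) = 0.44376589
uc = sqrt(0.096052213^2 + 0.52296606^2 + 0.44376589^2) = 0.69256602
U = k * uc = 3 * 0.69256602
U = 2.0777

2.0777
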